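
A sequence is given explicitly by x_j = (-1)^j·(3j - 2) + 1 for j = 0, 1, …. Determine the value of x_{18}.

53

(-1)^18 = 1; 3j - 2 at j=18 is 52; so x_{18} = 53.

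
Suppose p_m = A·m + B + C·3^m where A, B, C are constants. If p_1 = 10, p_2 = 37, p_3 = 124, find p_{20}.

At m = 1, 2, 3: A + B + 3C = 10; 2A + B + 9C = 37; 3A + B + 27C = 124.
Subtracting the first from the second: A + 6C = 27.
Subtracting the second from the third: A + 18C = 87.
Solving: C = 5, A = -3, then B = -2.
Hence p_{20} = -3·20 + (-2) + 5·3486784401 = 17433921943.

17433921943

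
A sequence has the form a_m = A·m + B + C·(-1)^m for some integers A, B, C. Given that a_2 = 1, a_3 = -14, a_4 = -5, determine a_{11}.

-38

The three given values yield: 2A + B + C = 1; 3A + B - C = -14; 4A + B + C = -5.
Subtracting the first from the second: A - 2C = -15.
Subtracting the second from the third: A + 2C = 9.
Solving: C = 6, A = -3, then B = 1.
So a_m = -3·m + 1 + 6·(-1)^m; at m=11 this is -38.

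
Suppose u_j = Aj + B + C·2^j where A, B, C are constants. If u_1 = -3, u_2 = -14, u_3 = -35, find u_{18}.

Plug in j = 1, 2, 3: A + B + 2C = -3; 2A + B + 4C = -14; 3A + B + 8C = -35.
Subtracting the first from the second: A + 2C = -11.
Subtracting the second from the third: A + 4C = -21.
Solving: C = -5, A = -1, then B = 8.
Therefore u_{18} = -18 + 8 + (-5)·262144 = -1310730.

-1310730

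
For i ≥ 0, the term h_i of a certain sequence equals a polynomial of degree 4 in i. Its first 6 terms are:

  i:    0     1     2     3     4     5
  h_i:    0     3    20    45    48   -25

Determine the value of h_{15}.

-33975

1st diffs: 3, 17, 25, 3, -73.
2nd diffs: 14, 8, -22, -76.
3rd diffs: -6, -30, -54.
4th diffs: -24, -24 (constant).
Newton forward-difference form: h_i = 3·C(i,1) + 14·C(i,2) + (-6)·C(i,3) + (-24)·C(i,4).
At i = 15: i = 15, so h_{15} = 45 + 1470 - 2730 - 32760 = -33975.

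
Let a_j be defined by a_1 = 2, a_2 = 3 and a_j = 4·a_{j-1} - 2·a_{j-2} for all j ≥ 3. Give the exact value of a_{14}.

5537472

Iterate the recurrence:
a_3 = 8, a_4 = 26, a_5 = 88, …, a_{11} = 139136, a_{12} = 475040, a_{13} = 1621888, a_{14} = 5537472.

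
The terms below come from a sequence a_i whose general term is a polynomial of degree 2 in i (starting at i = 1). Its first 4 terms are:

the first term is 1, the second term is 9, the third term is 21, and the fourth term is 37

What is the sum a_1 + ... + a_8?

1st diffs: 8, 12, 16.
2nd diffs: 4, 4 (constant).
Newton forward-difference form: a_i = 1 + 8·C(i-1,1) + 4·C(i-1,2).
Continuing: 57, 81, 109, 141.
Summing i = 1..8 (8 terms) gives 456.

456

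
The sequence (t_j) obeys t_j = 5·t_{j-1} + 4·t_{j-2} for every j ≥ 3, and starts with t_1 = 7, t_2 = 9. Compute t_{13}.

2563838777

Compute successive terms:
t_3 = 73  t_4 = 401  t_5 = 2297  …  t_{10} = 13832769  t_{11} = 78868393  t_{12} = 449673041  t_{13} = 2563838777.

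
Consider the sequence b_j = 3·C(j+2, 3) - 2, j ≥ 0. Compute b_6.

166

C(8, 3) = 56, so b_6 = 166.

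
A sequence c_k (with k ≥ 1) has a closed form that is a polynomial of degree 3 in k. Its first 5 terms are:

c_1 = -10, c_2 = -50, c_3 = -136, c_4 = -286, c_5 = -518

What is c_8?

1st diffs: -40, -86, -150, -232.
2nd diffs: -46, -64, -82.
3rd diffs: -18, -18 (constant).
So c_k = -3k^3 - 5k^2 - 4k + 2.
Evaluating at k = 8 gives c_8 = -1886.

-1886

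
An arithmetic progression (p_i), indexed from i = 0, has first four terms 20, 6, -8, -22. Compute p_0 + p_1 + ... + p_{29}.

Common difference d = -14.
p_i = 20 + (i - 0)·(-14).
p_{29} = -386; S = 30·(20 + (-386))/2 = -5490.

-5490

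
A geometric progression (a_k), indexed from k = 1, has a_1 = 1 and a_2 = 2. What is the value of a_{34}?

Common ratio r = 2.
a_k = 1·2^(k-1).
a_{34} = 1·2^33 = 8589934592.

8589934592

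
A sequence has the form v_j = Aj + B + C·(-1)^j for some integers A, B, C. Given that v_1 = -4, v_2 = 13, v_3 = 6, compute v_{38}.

193

At j = 1, 2, 3: A + B - C = -4; 2A + B + C = 13; 3A + B - C = 6.
Subtracting the first from the second: A + 2C = 17.
Subtracting the second from the third: A - 2C = -7.
Solving: C = 6, A = 5, then B = -3.
Therefore v_{38} = 190 + (-3) + 6·1 = 193.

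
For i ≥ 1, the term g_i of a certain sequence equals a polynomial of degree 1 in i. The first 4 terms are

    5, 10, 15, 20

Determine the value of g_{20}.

1st diffs: 5, 5, 5 (constant).
So g_i = 5i.
Evaluating at i = 20 gives g_{20} = 100.

100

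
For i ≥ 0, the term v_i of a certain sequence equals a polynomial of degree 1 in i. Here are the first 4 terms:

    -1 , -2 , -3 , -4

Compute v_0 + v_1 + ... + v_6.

1st diffs: -1, -1, -1 (constant).
So v_i = -i - 1.
Continuing: -5, -6, -7.
Summing i = 0..6 (7 terms) gives -28.

-28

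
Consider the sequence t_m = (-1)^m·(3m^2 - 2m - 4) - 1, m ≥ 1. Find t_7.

(-1)^7 = -1; 3m^2 - 2m - 4 at m=7 is 129; so t_7 = -130.

-130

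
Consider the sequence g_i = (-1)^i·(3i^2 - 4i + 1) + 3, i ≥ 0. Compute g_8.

(-1)^8 = 1; 3i^2 - 4i + 1 at i=8 is 161; so g_8 = 164.

164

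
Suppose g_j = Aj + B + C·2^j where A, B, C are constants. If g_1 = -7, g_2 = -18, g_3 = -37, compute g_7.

-529

Plug in j = 1, 2, 3: A + B + 2C = -7; 2A + B + 4C = -18; 3A + B + 8C = -37.
Subtracting the first from the second: A + 2C = -11.
Subtracting the second from the third: A + 4C = -19.
Solving: C = -4, A = -3, then B = 4.
Hence g_7 = -3·7 + 4 + (-4)·128 = -529.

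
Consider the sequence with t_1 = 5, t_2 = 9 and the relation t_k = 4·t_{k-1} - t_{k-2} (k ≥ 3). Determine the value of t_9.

t_3 = 31;  t_4 = 115;  t_5 = 429;  t_6 = 1601;  t_7 = 5975;  t_8 = 22299;  t_9 = 83221.

83221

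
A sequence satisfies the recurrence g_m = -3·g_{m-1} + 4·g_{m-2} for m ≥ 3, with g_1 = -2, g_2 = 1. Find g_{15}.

Step forward from the initial values:
g_3 = -11;  g_4 = 37;  g_5 = -155;  …;  g_{12} = 2516581;  g_{13} = -10066331;  g_{14} = 40265317;  g_{15} = -161061275.
(Characteristic roots are 1 and -4.)

-161061275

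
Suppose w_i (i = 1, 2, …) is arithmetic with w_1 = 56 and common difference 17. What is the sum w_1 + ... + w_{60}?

w_i = 56 + (i - 1)·17.
w_{60} = 1059; S = 60·(56 + 1059)/2 = 33450.

33450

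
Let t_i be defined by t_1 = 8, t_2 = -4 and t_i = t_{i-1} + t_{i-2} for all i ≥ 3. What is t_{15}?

356

Step forward from the initial values:
t_3 = 4, t_4 = 0, t_5 = 4, …, t_{12} = 84, t_{13} = 136, t_{14} = 220, t_{15} = 356.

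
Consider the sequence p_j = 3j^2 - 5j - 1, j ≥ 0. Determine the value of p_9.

197

p_9 = 3·9^2 - 5·9 - 1 = 197.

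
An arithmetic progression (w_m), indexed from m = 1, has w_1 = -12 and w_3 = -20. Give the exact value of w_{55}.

Common difference d = (-20 - (-12)) / (3 - 1) = -4.
w_m = -12 + (m - 1)·(-4).
w_{55} = -12 + 54·(-4) = -228.

-228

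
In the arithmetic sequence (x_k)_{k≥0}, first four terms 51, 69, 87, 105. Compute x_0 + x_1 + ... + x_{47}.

Common difference d = 18.
x_k = 51 + (k - 0)·18.
x_{47} = 897; S = 48·(51 + 897)/2 = 22752.

22752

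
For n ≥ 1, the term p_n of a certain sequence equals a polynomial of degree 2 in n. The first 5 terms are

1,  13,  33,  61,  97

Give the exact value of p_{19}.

1st diffs: 12, 20, 28, 36.
2nd diffs: 8, 8, 8 (constant).
Newton forward-difference form: p_n = 1 + 12·C(n-1,1) + 8·C(n-1,2).
At n = 19: n-1 = 18, so p_{19} = 1 + 216 + 1224 = 1441.

1441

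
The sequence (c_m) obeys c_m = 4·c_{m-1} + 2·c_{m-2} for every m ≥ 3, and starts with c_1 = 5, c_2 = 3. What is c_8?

c_3 = 22  c_4 = 94  c_5 = 420  c_6 = 1868  c_7 = 8312  c_8 = 36984.

36984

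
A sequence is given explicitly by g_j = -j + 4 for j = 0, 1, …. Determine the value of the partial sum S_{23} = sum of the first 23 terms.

-161

Over j = 0..22: Σj = 253.
Total = (-1)·253 + (4)·23 = -161.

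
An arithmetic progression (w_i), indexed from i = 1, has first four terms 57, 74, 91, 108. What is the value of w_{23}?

Common difference d = 17.
w_i = 57 + (i - 1)·17.
w_{23} = 57 + 22·17 = 431.

431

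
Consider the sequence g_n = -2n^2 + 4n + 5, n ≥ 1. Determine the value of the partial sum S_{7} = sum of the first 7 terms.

-133

Over n = 1..7: Σn = 28, Σn² = 140.
Total = (-2)·140 + (4)·28 + (5)·7 = -133.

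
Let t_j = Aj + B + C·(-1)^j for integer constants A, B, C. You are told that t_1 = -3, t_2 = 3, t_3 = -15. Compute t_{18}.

The three given values yield: A + B - C = -3; 2A + B + C = 3; 3A + B - C = -15.
Subtracting the first from the second: A + 2C = 6.
Subtracting the second from the third: A - 2C = -18.
Solving: C = 6, A = -6, then B = 9.
Therefore t_{18} = -108 + 9 + 6·1 = -93.

-93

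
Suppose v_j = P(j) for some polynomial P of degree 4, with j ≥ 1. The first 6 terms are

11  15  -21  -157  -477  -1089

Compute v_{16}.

1st diffs: 4, -36, -136, -320, -612.
2nd diffs: -40, -100, -184, -292.
3rd diffs: -60, -84, -108.
4th diffs: -24, -24 (constant).
So v_j = -j^4 + 5j^2 + 4j + 3.
Evaluating at j = 16 gives v_{16} = -64189.

-64189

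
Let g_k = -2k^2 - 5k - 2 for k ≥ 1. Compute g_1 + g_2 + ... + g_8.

Over k = 1..8: Σk = 36, Σk² = 204.
Total = (-2)·204 + (-5)·36 + (-2)·8 = -604.

-604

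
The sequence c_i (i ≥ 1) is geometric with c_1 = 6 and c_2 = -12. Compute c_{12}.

-12288

Common ratio r = -2.
c_i = 6·(-2)^(i-1).
c_{12} = 6·(-2)^11 = -12288.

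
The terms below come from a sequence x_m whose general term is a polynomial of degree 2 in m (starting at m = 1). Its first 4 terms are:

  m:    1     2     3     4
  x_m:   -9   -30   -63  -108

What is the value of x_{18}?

1st diffs: -21, -33, -45.
2nd diffs: -12, -12 (constant).
Newton forward-difference form: x_m = -9 + (-21)·C(m-1,1) + (-12)·C(m-1,2).
At m = 18: m-1 = 17, so x_{18} = -9 - 357 - 1632 = -1998.

-1998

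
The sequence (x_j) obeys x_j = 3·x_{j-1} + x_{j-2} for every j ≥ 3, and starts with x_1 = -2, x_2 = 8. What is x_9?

Step forward from the initial values:
x_3 = 22  x_4 = 74  x_5 = 244  x_6 = 806  x_7 = 2662  x_8 = 8792  x_9 = 29038.

29038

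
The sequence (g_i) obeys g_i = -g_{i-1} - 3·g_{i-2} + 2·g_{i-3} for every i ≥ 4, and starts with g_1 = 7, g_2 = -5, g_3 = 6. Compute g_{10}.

1615

Step forward from the initial values:
g_4 = 23; g_5 = -51; g_6 = -6; g_7 = 205; g_8 = -289; g_9 = -338; g_{10} = 1615.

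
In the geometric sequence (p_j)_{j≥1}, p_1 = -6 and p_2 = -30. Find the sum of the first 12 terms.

Common ratio r = 5.
p_j = (-6)·5^(j-1).
S = (-6)·(5^12 - 1)/(5 - 1) = (-6)·(244140625 - 1)/(4) = -366210936.

-366210936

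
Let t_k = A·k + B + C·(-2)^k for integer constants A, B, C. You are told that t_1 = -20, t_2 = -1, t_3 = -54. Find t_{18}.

1048479

At k = 1, 2, 3: A + B - 2C = -20; 2A + B + 4C = -1; 3A + B - 8C = -54.
Subtracting the first from the second: A + 6C = 19.
Subtracting the second from the third: A - 12C = -53.
Solving: C = 4, A = -5, then B = -7.
Hence t_{18} = -5·18 + (-7) + 4·262144 = 1048479.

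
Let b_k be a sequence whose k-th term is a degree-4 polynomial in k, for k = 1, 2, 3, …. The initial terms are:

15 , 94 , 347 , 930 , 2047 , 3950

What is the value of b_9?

1st diffs: 79, 253, 583, 1117, 1903.
2nd diffs: 174, 330, 534, 786.
3rd diffs: 156, 204, 252.
4th diffs: 48, 48 (constant).
Newton forward-difference form: b_k = 15 + 79·C(k-1,1) + 174·C(k-1,2) + 156·C(k-1,3) + 48·C(k-1,4).
At k = 9: k-1 = 8, so b_9 = 15 + 632 + 4872 + 8736 + 3360 = 17615.

17615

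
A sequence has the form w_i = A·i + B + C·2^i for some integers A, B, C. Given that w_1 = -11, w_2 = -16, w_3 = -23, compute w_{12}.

-4138

The three given values yield: A + B + 2C = -11; 2A + B + 4C = -16; 3A + B + 8C = -23.
Subtracting the first from the second: A + 2C = -5.
Subtracting the second from the third: A + 4C = -7.
Solving: C = -1, A = -3, then B = -6.
Therefore w_{12} = -36 + (-6) + (-1)·4096 = -4138.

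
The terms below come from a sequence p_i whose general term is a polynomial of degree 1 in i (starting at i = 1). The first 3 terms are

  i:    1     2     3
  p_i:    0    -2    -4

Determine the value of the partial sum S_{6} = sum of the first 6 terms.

-30

1st diffs: -2, -2 (constant).
So p_i = -2i + 2.
Continuing: -6, -8, -10.
Summing i = 1..6 (6 terms) gives -30.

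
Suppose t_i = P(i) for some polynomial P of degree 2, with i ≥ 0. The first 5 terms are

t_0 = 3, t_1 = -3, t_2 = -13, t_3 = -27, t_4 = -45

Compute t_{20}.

1st diffs: -6, -10, -14, -18.
2nd diffs: -4, -4, -4 (constant).
So t_i = -2i^2 - 4i + 3.
Evaluating at i = 20 gives t_{20} = -877.

-877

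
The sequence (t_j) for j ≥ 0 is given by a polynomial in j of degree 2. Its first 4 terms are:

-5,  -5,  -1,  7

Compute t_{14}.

1st diffs: 0, 4, 8.
2nd diffs: 4, 4 (constant).
Newton forward-difference form: t_j = -5 + 4·C(j,2).
At j = 14: j = 14, so t_{14} = -5 + 364 = 359.

359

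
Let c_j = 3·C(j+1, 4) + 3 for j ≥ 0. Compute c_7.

213

C(8, 4) = 70, so c_7 = 213.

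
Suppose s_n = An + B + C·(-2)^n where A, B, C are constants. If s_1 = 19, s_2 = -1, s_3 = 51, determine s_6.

At n = 1, 2, 3: A + B - 2C = 19; 2A + B + 4C = -1; 3A + B - 8C = 51.
Subtracting the first from the second: A + 6C = -20.
Subtracting the second from the third: A - 12C = 52.
Solving: C = -4, A = 4, then B = 7.
So s_n = 4·n + 7 + (-4)·(-2)^n; at n=6 this is -225.

-225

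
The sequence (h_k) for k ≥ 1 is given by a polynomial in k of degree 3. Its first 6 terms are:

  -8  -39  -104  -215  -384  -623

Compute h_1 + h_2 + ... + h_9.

1st diffs: -31, -65, -111, -169, -239.
2nd diffs: -34, -46, -58, -70.
3rd diffs: -12, -12, -12 (constant).
Newton forward-difference form: h_k = -8 + (-31)·C(k-1,1) + (-34)·C(k-1,2) + (-12)·C(k-1,3).
Continuing: -944, -1359, -1880.
Summing k = 1..9 (9 terms) gives -5556.

-5556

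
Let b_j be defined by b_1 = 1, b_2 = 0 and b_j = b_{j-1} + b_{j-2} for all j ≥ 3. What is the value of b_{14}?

Compute successive terms:
b_3 = 1; b_4 = 1; b_5 = 2; …; b_{11} = 34; b_{12} = 55; b_{13} = 89; b_{14} = 144.

144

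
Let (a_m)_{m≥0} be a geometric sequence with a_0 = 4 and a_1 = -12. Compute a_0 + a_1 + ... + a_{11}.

-531440

Common ratio r = -3.
a_m = 4·(-3)^(m-0).
S = 4·((-3)^12 - 1)/(-3 - 1) = 4·(531441 - 1)/(-4) = -531440.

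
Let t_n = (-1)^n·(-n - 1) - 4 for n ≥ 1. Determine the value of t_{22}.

(-1)^22 = 1; -n - 1 at n=22 is -23; so t_{22} = -27.

-27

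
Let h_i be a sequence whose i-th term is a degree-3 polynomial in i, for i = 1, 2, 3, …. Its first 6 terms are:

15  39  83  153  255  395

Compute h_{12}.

2369

1st diffs: 24, 44, 70, 102, 140.
2nd diffs: 20, 26, 32, 38.
3rd diffs: 6, 6, 6 (constant).
So h_i = i^3 + 4i^2 + 5i + 5.
Evaluating at i = 12 gives h_{12} = 2369.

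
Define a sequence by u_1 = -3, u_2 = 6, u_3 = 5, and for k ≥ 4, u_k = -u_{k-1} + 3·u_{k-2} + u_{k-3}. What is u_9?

Applying the relation repeatedly:
u_4 = 10  u_5 = 11  u_6 = 24  u_7 = 19  u_8 = 64  u_9 = 17.

17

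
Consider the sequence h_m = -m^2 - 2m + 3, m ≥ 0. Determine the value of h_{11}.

h_{11} = -1·11^2 - 2·11 + 3 = -140.

-140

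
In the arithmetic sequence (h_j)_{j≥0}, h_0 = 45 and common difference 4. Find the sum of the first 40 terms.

h_j = 45 + (j - 0)·4.
h_{39} = 201; S = 40·(45 + 201)/2 = 4920.

4920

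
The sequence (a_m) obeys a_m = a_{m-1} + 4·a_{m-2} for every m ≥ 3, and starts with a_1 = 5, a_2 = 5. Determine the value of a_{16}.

Compute successive terms:
a_3 = 25;  a_4 = 45;  a_5 = 145;  …;  a_{13} = 248305;  a_{14} = 634405;  a_{15} = 1627625;  a_{16} = 4165245.

4165245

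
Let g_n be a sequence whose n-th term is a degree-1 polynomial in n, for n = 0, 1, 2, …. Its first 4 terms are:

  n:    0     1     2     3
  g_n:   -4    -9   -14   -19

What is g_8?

-44

1st diffs: -5, -5, -5 (constant).
So g_n = -5n - 4.
Evaluating at n = 8 gives g_8 = -44.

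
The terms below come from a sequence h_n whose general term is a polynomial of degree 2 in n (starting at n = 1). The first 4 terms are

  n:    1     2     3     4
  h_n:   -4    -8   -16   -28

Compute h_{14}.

-368

1st diffs: -4, -8, -12.
2nd diffs: -4, -4 (constant).
Newton forward-difference form: h_n = -4 + (-4)·C(n-1,1) + (-4)·C(n-1,2).
At n = 14: n-1 = 13, so h_{14} = -4 - 52 - 312 = -368.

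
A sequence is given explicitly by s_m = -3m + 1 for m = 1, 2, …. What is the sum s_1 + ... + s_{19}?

-551

Over m = 1..19: Σm = 190.
Total = (-3)·190 + (1)·19 = -551.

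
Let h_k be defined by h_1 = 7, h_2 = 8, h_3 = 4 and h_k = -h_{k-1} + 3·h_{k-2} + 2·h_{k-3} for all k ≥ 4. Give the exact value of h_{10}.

1442

h_4 = 34; h_5 = -6; h_6 = 116; h_7 = -66; h_8 = 402; h_9 = -368; h_{10} = 1442.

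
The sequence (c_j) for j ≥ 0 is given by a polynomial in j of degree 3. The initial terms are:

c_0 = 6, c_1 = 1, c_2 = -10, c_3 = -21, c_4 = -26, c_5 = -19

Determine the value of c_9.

1st diffs: -5, -11, -11, -5, 7.
2nd diffs: -6, 0, 6, 12.
3rd diffs: 6, 6, 6 (constant).
Newton forward-difference form: c_j = 6 + (-5)·C(j,1) + (-6)·C(j,2) + 6·C(j,3).
At j = 9: j = 9, so c_9 = 6 - 45 - 216 + 504 = 249.

249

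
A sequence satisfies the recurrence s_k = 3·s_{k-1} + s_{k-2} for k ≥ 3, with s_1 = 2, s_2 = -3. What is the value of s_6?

s_3 = -7, s_4 = -24, s_5 = -79, s_6 = -261.

-261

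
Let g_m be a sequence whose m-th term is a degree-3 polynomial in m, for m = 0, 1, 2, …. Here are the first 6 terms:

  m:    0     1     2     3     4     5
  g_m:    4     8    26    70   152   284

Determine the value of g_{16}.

8468

1st diffs: 4, 18, 44, 82, 132.
2nd diffs: 14, 26, 38, 50.
3rd diffs: 12, 12, 12 (constant).
Newton forward-difference form: g_m = 4 + 4·C(m,1) + 14·C(m,2) + 12·C(m,3).
At m = 16: m = 16, so g_{16} = 4 + 64 + 1680 + 6720 = 8468.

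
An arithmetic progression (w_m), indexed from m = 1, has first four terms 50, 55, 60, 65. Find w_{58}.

Common difference d = 5.
w_m = 50 + (m - 1)·5.
w_{58} = 50 + 57·5 = 335.

335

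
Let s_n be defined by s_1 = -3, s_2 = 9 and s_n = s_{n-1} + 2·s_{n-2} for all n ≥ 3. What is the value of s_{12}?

4101

Compute successive terms:
s_3 = 3; s_4 = 21; s_5 = 27; s_6 = 69; s_7 = 123; s_8 = 261; s_9 = 507; s_{10} = 1029; s_{11} = 2043; s_{12} = 4101.
(Characteristic roots are 2 and -1.)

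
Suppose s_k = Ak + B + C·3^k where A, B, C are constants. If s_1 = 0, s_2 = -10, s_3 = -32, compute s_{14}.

-4783018

Plug in k = 1, 2, 3: A + B + 3C = 0; 2A + B + 9C = -10; 3A + B + 27C = -32.
Subtracting the first from the second: A + 6C = -10.
Subtracting the second from the third: A + 18C = -22.
Solving: C = -1, A = -4, then B = 7.
So s_k = -4·k + 7 + (-1)·3^k; at k=14 this is -4783018.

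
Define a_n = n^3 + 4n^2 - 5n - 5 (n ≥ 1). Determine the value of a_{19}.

a_{19} = 1·19^3 + 4·19^2 - 5·19 - 5 = 8203.

8203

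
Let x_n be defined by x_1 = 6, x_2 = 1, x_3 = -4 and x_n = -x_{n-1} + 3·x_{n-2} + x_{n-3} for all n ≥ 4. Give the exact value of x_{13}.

Applying the relation repeatedly:
x_4 = 13  x_5 = -24  x_6 = 59  x_7 = -118  x_8 = 271  x_9 = -566  x_{10} = 1261  x_{11} = -2688  x_{12} = 5905  x_{13} = -12708.

-12708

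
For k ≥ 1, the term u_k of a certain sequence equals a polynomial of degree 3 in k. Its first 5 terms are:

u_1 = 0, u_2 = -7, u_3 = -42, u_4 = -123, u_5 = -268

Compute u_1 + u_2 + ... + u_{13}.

1st diffs: -7, -35, -81, -145.
2nd diffs: -28, -46, -64.
3rd diffs: -18, -18 (constant).
Newton forward-difference form: u_k = (-7)·C(k-1,1) + (-28)·C(k-1,2) + (-18)·C(k-1,3).
Continuing: …, -495, -822, -1267, -1848, …, u_{13} = -5892.
Summing k = 1..13 (13 terms) gives -21424.

-21424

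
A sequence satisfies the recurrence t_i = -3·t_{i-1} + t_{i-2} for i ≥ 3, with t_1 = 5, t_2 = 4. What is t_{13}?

-1161715

Compute successive terms:
t_3 = -7, t_4 = 25, t_5 = -82, …, t_{10} = 32245, t_{11} = -106498, t_{12} = 351739, t_{13} = -1161715.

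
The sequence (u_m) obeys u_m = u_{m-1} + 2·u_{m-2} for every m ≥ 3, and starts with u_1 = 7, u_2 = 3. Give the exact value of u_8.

423

Applying the relation repeatedly:
u_3 = 17  u_4 = 23  u_5 = 57  u_6 = 103  u_7 = 217  u_8 = 423.
(Characteristic roots are 2 and -1.)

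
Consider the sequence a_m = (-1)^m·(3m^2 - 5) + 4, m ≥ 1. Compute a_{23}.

(-1)^23 = -1; 3m^2 - 5 at m=23 is 1582; so a_{23} = -1578.

-1578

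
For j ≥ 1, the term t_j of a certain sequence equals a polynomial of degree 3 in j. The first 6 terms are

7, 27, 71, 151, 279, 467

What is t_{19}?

1st diffs: 20, 44, 80, 128, 188.
2nd diffs: 24, 36, 48, 60.
3rd diffs: 12, 12, 12 (constant).
So t_j = 2j^3 + 6j - 1.
Evaluating at j = 19 gives t_{19} = 13831.

13831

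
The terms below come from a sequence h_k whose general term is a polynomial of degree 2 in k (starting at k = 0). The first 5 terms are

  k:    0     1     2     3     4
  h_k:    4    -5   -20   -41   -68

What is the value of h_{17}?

-965

1st diffs: -9, -15, -21, -27.
2nd diffs: -6, -6, -6 (constant).
So h_k = -3k^2 - 6k + 4.
Evaluating at k = 17 gives h_{17} = -965.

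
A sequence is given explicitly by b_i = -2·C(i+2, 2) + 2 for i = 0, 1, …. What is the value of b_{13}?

-208

C(15, 2) = 105, so b_{13} = -208.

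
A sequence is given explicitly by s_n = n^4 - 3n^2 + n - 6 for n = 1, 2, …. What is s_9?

6321

s_9 = 1·9^4 - 3·9^2 + 1·9 - 6 = 6321.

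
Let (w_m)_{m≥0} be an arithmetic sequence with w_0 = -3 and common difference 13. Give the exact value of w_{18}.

w_m = -3 + (m - 0)·13.
w_{18} = -3 + 18·13 = 231.

231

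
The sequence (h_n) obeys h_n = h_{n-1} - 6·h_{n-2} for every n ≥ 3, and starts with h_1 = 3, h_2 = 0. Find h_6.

Applying the relation repeatedly:
h_3 = -18; h_4 = -18; h_5 = 90; h_6 = 198.

198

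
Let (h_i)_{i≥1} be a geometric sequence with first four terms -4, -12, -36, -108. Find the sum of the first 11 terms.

Common ratio r = 3.
h_i = (-4)·3^(i-1).
S = (-4)·(3^11 - 1)/(3 - 1) = (-4)·(177147 - 1)/(2) = -354292.

-354292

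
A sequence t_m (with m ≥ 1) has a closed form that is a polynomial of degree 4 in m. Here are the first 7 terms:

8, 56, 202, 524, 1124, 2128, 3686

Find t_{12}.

26716

1st diffs: 48, 146, 322, 600, 1004, 1558.
2nd diffs: 98, 176, 278, 404, 554.
3rd diffs: 78, 102, 126, 150.
4th diffs: 24, 24, 24 (constant).
So t_m = m^4 + 3m^3 + 6m^2 - 6m + 4.
Evaluating at m = 12 gives t_{12} = 26716.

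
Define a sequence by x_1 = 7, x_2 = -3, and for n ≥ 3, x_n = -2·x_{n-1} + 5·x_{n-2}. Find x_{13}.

Iterate the recurrence:
x_3 = 41  x_4 = -97  x_5 = 399  …  x_{10} = -185443  x_{11} = 640281  x_{12} = -2207777  x_{13} = 7616959.

7616959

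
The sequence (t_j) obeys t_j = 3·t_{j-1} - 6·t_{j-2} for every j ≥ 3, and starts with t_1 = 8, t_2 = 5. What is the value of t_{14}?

961551

Compute successive terms:
t_3 = -33; t_4 = -129; t_5 = -189; …; t_{11} = -67797; t_{12} = -86265; t_{13} = 147987; t_{14} = 961551.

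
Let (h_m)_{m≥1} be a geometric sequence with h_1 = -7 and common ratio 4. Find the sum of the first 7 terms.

-38227

h_m = (-7)·4^(m-1).
S = (-7)·(4^7 - 1)/(4 - 1) = (-7)·(16384 - 1)/(3) = -38227.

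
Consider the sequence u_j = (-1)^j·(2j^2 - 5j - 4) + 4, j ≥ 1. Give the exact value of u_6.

(-1)^6 = 1; 2j^2 - 5j - 4 at j=6 is 38; so u_6 = 42.

42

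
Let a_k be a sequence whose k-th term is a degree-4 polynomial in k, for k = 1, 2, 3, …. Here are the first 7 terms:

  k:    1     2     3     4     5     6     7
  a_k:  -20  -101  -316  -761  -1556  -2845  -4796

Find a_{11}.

-23420

1st diffs: -81, -215, -445, -795, -1289, -1951.
2nd diffs: -134, -230, -350, -494, -662.
3rd diffs: -96, -120, -144, -168.
4th diffs: -24, -24, -24 (constant).
Newton forward-difference form: a_k = -20 + (-81)·C(k-1,1) + (-134)·C(k-1,2) + (-96)·C(k-1,3) + (-24)·C(k-1,4).
At k = 11: k-1 = 10, so a_{11} = -20 - 810 - 6030 - 11520 - 5040 = -23420.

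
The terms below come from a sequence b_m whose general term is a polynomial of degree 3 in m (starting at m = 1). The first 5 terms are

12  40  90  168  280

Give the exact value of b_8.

880

1st diffs: 28, 50, 78, 112.
2nd diffs: 22, 28, 34.
3rd diffs: 6, 6 (constant).
Newton forward-difference form: b_m = 12 + 28·C(m-1,1) + 22·C(m-1,2) + 6·C(m-1,3).
At m = 8: m-1 = 7, so b_8 = 12 + 196 + 462 + 210 = 880.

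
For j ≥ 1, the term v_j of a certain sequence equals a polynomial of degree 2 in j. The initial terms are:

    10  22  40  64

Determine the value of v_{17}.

1st diffs: 12, 18, 24.
2nd diffs: 6, 6 (constant).
So v_j = 3j^2 + 3j + 4.
Evaluating at j = 17 gives v_{17} = 922.

922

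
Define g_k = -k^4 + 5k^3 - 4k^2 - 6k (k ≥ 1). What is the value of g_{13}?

g_{13} = -1·13^4 + 5·13^3 - 4·13^2 - 6·13 = -18330.

-18330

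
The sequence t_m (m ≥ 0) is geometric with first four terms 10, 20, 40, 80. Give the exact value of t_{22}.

Common ratio r = 2.
t_m = 10·2^(m-0).
t_{22} = 10·2^22 = 41943040.

41943040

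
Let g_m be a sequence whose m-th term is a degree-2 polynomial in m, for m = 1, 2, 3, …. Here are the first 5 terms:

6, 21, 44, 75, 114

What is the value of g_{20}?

1659

1st diffs: 15, 23, 31, 39.
2nd diffs: 8, 8, 8 (constant).
Newton forward-difference form: g_m = 6 + 15·C(m-1,1) + 8·C(m-1,2).
At m = 20: m-1 = 19, so g_{20} = 6 + 285 + 1368 = 1659.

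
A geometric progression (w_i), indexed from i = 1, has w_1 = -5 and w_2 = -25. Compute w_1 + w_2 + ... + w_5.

-3905

Common ratio r = 5.
w_i = (-5)·5^(i-1).
S = (-5)·(5^5 - 1)/(5 - 1) = (-5)·(3125 - 1)/(4) = -3905.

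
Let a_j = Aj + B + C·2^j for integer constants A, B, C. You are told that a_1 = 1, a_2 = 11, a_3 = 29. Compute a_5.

129

Write the equations: A + B + 2C = 1; 2A + B + 4C = 11; 3A + B + 8C = 29.
Subtracting the first from the second: A + 2C = 10.
Subtracting the second from the third: A + 4C = 18.
Solving: C = 4, A = 2, then B = -9.
Therefore a_5 = 10 + (-9) + 4·32 = 129.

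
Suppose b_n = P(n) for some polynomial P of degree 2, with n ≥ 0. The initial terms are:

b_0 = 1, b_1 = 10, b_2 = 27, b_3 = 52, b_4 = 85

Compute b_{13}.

1st diffs: 9, 17, 25, 33.
2nd diffs: 8, 8, 8 (constant).
Newton forward-difference form: b_n = 1 + 9·C(n,1) + 8·C(n,2).
At n = 13: n = 13, so b_{13} = 1 + 117 + 624 = 742.

742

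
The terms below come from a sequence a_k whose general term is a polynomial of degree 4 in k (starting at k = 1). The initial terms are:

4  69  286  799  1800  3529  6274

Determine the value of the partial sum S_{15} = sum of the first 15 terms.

1st diffs: 65, 217, 513, 1001, 1729, 2745.
2nd diffs: 152, 296, 488, 728, 1016.
3rd diffs: 144, 192, 240, 288.
4th diffs: 48, 48, 48 (constant).
So a_k = 2k^4 + 4k^3 + 2k^2 + k - 5.
Continuing: …, 10371, 16204, 24205, 34854, …, a_{15} = 115210.
Summing k = 1..15 (15 terms) gives 416749.

416749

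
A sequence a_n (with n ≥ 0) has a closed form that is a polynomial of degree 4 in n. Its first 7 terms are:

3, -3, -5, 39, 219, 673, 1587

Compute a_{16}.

111267

1st diffs: -6, -2, 44, 180, 454, 914.
2nd diffs: 4, 46, 136, 274, 460.
3rd diffs: 42, 90, 138, 186.
4th diffs: 48, 48, 48 (constant).
So a_n = 2n^4 - 5n^3 + 3n^2 - 6n + 3.
Evaluating at n = 16 gives a_{16} = 111267.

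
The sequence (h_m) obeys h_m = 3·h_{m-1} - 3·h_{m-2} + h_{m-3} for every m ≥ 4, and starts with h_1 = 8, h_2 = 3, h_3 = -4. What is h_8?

-69

Iterate the recurrence:
h_4 = -13  h_5 = -24  h_6 = -37  h_7 = -52  h_8 = -69.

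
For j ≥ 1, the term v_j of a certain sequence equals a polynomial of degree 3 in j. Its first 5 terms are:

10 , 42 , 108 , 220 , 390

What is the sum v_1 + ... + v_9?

5610

1st diffs: 32, 66, 112, 170.
2nd diffs: 34, 46, 58.
3rd diffs: 12, 12 (constant).
Newton forward-difference form: v_j = 10 + 32·C(j-1,1) + 34·C(j-1,2) + 12·C(j-1,3).
Continuing: 630, 952, 1368, 1890.
Summing j = 1..9 (9 terms) gives 5610.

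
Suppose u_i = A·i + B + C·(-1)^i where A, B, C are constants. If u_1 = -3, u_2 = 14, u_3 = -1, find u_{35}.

31

At i = 1, 2, 3: A + B - C = -3; 2A + B + C = 14; 3A + B - C = -1.
Subtracting the first from the second: A + 2C = 17.
Subtracting the second from the third: A - 2C = -15.
Solving: C = 8, A = 1, then B = 4.
Hence u_{35} = 1·35 + 4 + 8·(-1) = 31.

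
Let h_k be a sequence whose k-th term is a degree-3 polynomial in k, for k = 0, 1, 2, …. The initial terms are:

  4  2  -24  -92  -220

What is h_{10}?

-3256

1st diffs: -2, -26, -68, -128.
2nd diffs: -24, -42, -60.
3rd diffs: -18, -18 (constant).
Newton forward-difference form: h_k = 4 + (-2)·C(k,1) + (-24)·C(k,2) + (-18)·C(k,3).
At k = 10: k = 10, so h_{10} = 4 - 20 - 1080 - 2160 = -3256.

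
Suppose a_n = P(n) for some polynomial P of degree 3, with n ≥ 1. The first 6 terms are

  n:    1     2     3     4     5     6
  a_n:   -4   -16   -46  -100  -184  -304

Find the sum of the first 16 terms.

-22504

1st diffs: -12, -30, -54, -84, -120.
2nd diffs: -18, -24, -30, -36.
3rd diffs: -6, -6, -6 (constant).
Newton forward-difference form: a_n = -4 + (-12)·C(n-1,1) + (-18)·C(n-1,2) + (-6)·C(n-1,3).
Continuing: …, -466, -676, -940, -1264, …, a_{16} = -4804.
Summing n = 1..16 (16 terms) gives -22504.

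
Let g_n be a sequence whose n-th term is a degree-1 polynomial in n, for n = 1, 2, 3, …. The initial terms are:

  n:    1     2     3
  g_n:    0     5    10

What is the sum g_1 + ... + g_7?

105

1st diffs: 5, 5 (constant).
So g_n = 5n - 5.
Continuing: 15, 20, 25, 30.
Summing n = 1..7 (7 terms) gives 105.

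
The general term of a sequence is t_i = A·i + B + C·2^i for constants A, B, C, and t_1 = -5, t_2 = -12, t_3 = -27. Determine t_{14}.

-65520

At i = 1, 2, 3: A + B + 2C = -5; 2A + B + 4C = -12; 3A + B + 8C = -27.
Subtracting the first from the second: A + 2C = -7.
Subtracting the second from the third: A + 4C = -15.
Solving: C = -4, A = 1, then B = 2.
Hence t_{14} = 1·14 + 2 + (-4)·16384 = -65520.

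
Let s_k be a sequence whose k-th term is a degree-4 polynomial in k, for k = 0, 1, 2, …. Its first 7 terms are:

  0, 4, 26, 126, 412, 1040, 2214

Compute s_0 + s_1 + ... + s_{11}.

1st diffs: 4, 22, 100, 286, 628, 1174.
2nd diffs: 18, 78, 186, 342, 546.
3rd diffs: 60, 108, 156, 204.
4th diffs: 48, 48, 48 (constant).
Newton forward-difference form: s_k = 4·C(k,1) + 18·C(k,2) + 60·C(k,3) + 48·C(k,4).
Continuing: …, 4186, 7256, 11772, 18130, …, s_{11} = 26774.
Summing k = 0..11 (12 terms) gives 71940.

71940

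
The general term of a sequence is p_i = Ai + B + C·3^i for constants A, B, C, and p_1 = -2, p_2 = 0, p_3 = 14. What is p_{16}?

43046656

At i = 1, 2, 3: A + B + 3C = -2; 2A + B + 9C = 0; 3A + B + 27C = 14.
Subtracting the first from the second: A + 6C = 2.
Subtracting the second from the third: A + 18C = 14.
Solving: C = 1, A = -4, then B = -1.
Hence p_{16} = -4·16 + (-1) + 1·43046721 = 43046656.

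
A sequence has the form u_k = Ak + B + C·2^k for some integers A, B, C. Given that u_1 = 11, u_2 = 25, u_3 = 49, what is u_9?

The three given values yield: A + B + 2C = 11; 2A + B + 4C = 25; 3A + B + 8C = 49.
Subtracting the first from the second: A + 2C = 14.
Subtracting the second from the third: A + 4C = 24.
Solving: C = 5, A = 4, then B = -3.
Therefore u_9 = 36 + (-3) + 5·512 = 2593.

2593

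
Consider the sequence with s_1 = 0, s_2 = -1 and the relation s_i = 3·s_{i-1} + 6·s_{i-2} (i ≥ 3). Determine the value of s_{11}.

Applying the relation repeatedly:
s_3 = -3;  s_4 = -15;  s_5 = -63;  s_6 = -279;  s_7 = -1215;  s_8 = -5319;  s_9 = -23247;  s_{10} = -101655;  s_{11} = -444447.

-444447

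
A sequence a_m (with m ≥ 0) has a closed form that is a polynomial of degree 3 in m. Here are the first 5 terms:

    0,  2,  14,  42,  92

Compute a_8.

1st diffs: 2, 12, 28, 50.
2nd diffs: 10, 16, 22.
3rd diffs: 6, 6 (constant).
Newton forward-difference form: a_m = 2·C(m,1) + 10·C(m,2) + 6·C(m,3).
At m = 8: m = 8, so a_8 = 16 + 280 + 336 = 632.

632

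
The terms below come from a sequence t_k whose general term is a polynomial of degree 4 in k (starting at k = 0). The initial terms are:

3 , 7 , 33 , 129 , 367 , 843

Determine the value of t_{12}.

1st diffs: 4, 26, 96, 238, 476.
2nd diffs: 22, 70, 142, 238.
3rd diffs: 48, 72, 96.
4th diffs: 24, 24 (constant).
Newton forward-difference form: t_k = 3 + 4·C(k,1) + 22·C(k,2) + 48·C(k,3) + 24·C(k,4).
At k = 12: k = 12, so t_{12} = 3 + 48 + 1452 + 10560 + 11880 = 23943.

23943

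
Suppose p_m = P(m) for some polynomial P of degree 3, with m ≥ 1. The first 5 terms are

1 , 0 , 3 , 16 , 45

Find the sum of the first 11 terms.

2596

1st diffs: -1, 3, 13, 29.
2nd diffs: 4, 10, 16.
3rd diffs: 6, 6 (constant).
Newton forward-difference form: p_m = 1 + (-1)·C(m-1,1) + 4·C(m-1,2) + 6·C(m-1,3).
Continuing: …, 96, 175, 288, 441, …, p_{11} = 891.
Summing m = 1..11 (11 terms) gives 2596.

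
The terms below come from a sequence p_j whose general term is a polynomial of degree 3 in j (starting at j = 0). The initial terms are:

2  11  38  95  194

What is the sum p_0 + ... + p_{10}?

7447

1st diffs: 9, 27, 57, 99.
2nd diffs: 18, 30, 42.
3rd diffs: 12, 12 (constant).
Newton forward-difference form: p_j = 2 + 9·C(j,1) + 18·C(j,2) + 12·C(j,3).
Continuing: …, 347, 566, 863, 1250, …, p_{10} = 2342.
Summing j = 0..10 (11 terms) gives 7447.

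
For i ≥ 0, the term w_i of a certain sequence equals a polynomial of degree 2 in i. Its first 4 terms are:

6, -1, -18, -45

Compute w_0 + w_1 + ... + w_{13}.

-4193

1st diffs: -7, -17, -27.
2nd diffs: -10, -10 (constant).
Newton forward-difference form: w_i = 6 + (-7)·C(i,1) + (-10)·C(i,2).
Continuing: …, -82, -129, -186, -253, …, w_{13} = -865.
Summing i = 0..13 (14 terms) gives -4193.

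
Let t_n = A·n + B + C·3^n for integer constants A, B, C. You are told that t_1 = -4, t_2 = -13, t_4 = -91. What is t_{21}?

Write the equations: A + B + 3C = -4; 2A + B + 9C = -13; 4A + B + 81C = -91.
Subtracting the first from the second: A + 6C = -9.
Subtracting the second from the third: 2A + 72C = -78.
Solving: C = -1, A = -3, then B = 2.
Hence t_{21} = -3·21 + 2 + (-1)·10460353203 = -10460353264.

-10460353264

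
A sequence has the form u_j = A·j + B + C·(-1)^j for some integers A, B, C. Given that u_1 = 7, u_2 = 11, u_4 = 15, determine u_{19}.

Write the equations: A + B - C = 7; 2A + B + C = 11; 4A + B + C = 15.
Subtracting the first from the second: A + 2C = 4.
Subtracting the second from the third: 2A = 4.
Solving: C = 1, A = 2, then B = 6.
Hence u_{19} = 2·19 + 6 + 1·(-1) = 43.

43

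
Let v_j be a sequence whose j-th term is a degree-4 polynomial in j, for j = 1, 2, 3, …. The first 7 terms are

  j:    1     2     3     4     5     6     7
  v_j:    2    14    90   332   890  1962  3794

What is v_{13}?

50570

1st diffs: 12, 76, 242, 558, 1072, 1832.
2nd diffs: 64, 166, 316, 514, 760.
3rd diffs: 102, 150, 198, 246.
4th diffs: 48, 48, 48 (constant).
So v_j = 2j^4 - 3j^3 + 3j.
Evaluating at j = 13 gives v_{13} = 50570.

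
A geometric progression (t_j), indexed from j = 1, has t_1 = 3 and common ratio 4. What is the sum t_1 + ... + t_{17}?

t_j = 3·4^(j-1).
S = 3·(4^17 - 1)/(4 - 1) = 3·(17179869184 - 1)/(3) = 17179869183.

17179869183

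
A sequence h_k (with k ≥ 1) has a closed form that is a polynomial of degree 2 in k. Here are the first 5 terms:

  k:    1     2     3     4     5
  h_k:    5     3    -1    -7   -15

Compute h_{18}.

-301

1st diffs: -2, -4, -6, -8.
2nd diffs: -2, -2, -2 (constant).
Newton forward-difference form: h_k = 5 + (-2)·C(k-1,1) + (-2)·C(k-1,2).
At k = 18: k-1 = 17, so h_{18} = 5 - 34 - 272 = -301.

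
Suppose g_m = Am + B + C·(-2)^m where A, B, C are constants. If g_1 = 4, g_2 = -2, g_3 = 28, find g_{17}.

Plug in m = 1, 2, 3: A + B - 2C = 4; 2A + B + 4C = -2; 3A + B - 8C = 28.
Subtracting the first from the second: A + 6C = -6.
Subtracting the second from the third: A - 12C = 30.
Solving: C = -2, A = 6, then B = -6.
So g_m = 6·m + (-6) + (-2)·(-2)^m; at m=17 this is 262240.

262240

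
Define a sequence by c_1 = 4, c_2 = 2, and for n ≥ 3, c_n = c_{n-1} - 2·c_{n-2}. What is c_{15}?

Compute successive terms:
c_3 = -6, c_4 = -10, c_5 = 2, …, c_{12} = 134, c_{13} = -94, c_{14} = -362, c_{15} = -174.

-174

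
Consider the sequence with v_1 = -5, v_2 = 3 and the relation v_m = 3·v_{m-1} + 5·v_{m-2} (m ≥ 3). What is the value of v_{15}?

Step forward from the initial values:
v_3 = -16, v_4 = -33, v_5 = -179, …, v_{12} = -3870918, v_{13} = -16229309, v_{14} = -68042517, v_{15} = -285274096.

-285274096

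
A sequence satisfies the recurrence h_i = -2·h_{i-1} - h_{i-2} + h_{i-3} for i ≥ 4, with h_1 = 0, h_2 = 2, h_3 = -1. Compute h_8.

-12

Step forward from the initial values:
h_4 = 0, h_5 = 3, h_6 = -7, h_7 = 11, h_8 = -12.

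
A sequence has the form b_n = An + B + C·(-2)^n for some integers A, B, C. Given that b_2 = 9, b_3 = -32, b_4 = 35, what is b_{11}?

-6192

At n = 2, 3, 4: 2A + B + 4C = 9; 3A + B - 8C = -32; 4A + B + 16C = 35.
Subtracting the first from the second: A - 12C = -41.
Subtracting the second from the third: A + 24C = 67.
Solving: C = 3, A = -5, then B = 7.
Therefore b_{11} = -55 + 7 + 3·(-2048) = -6192.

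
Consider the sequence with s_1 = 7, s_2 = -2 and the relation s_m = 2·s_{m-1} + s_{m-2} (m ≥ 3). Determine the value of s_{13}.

12467

Step forward from the initial values:
s_3 = 3;  s_4 = 4;  s_5 = 11;  …;  s_{10} = 886;  s_{11} = 2139;  s_{12} = 5164;  s_{13} = 12467.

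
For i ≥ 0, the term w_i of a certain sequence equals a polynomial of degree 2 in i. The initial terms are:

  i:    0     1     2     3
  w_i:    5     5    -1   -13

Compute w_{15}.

-625

1st diffs: 0, -6, -12.
2nd diffs: -6, -6 (constant).
So w_i = -3i^2 + 3i + 5.
Evaluating at i = 15 gives w_{15} = -625.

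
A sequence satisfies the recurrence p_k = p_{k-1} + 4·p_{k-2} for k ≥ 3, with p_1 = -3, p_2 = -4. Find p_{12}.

-65504

Applying the relation repeatedly:
p_3 = -16  p_4 = -32  p_5 = -96  p_6 = -224  p_7 = -608  p_8 = -1504  p_9 = -3936  p_{10} = -9952  p_{11} = -25696  p_{12} = -65504.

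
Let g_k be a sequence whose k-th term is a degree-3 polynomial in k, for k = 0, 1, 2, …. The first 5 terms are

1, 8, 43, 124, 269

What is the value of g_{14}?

9199

1st diffs: 7, 35, 81, 145.
2nd diffs: 28, 46, 64.
3rd diffs: 18, 18 (constant).
So g_k = 3k^3 + 5k^2 - k + 1.
Evaluating at k = 14 gives g_{14} = 9199.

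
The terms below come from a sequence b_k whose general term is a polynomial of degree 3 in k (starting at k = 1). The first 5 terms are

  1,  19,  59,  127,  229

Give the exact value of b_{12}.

1st diffs: 18, 40, 68, 102.
2nd diffs: 22, 28, 34.
3rd diffs: 6, 6 (constant).
So b_k = k^3 + 5k^2 - 4k - 1.
Evaluating at k = 12 gives b_{12} = 2399.

2399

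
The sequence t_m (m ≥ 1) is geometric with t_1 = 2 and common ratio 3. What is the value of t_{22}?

20920706406

t_m = 2·3^(m-1).
t_{22} = 2·3^21 = 20920706406.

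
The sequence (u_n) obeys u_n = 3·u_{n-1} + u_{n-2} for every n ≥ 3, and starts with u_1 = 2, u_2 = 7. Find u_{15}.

38767343

Compute successive terms:
u_3 = 23, u_4 = 76, u_5 = 251, …, u_{12} = 1076041, u_{13} = 3553922, u_{14} = 11737807, u_{15} = 38767343.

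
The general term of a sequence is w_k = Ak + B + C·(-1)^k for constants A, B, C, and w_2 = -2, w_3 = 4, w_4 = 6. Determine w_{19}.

68

Write the equations: 2A + B + C = -2; 3A + B - C = 4; 4A + B + C = 6.
Subtracting the first from the second: A - 2C = 6.
Subtracting the second from the third: A + 2C = 2.
Solving: C = -1, A = 4, then B = -9.
Hence w_{19} = 4·19 + (-9) + (-1)·(-1) = 68.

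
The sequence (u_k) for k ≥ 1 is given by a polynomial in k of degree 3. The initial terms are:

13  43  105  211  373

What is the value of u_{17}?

1st diffs: 30, 62, 106, 162.
2nd diffs: 32, 44, 56.
3rd diffs: 12, 12 (constant).
So u_k = 2k^3 + 4k^2 + 4k + 3.
Evaluating at k = 17 gives u_{17} = 11053.

11053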